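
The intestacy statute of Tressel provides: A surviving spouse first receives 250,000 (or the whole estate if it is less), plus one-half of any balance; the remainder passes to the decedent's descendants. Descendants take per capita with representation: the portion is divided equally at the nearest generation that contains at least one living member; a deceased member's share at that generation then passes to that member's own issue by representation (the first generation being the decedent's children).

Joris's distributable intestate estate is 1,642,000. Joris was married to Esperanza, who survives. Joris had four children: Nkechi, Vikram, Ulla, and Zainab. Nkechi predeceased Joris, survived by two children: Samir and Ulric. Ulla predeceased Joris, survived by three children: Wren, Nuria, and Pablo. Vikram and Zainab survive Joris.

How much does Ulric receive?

Ulric receives 87,000.

Esperanza first takes 250,000, leaving a balance of 1,392,000. Esperanza then takes one-half of the balance (696,000), for a total of 946,000. The remaining 696,000 passes to the descendants.
The descendants' portion (696,000) is divided into 4 shares of 174,000: Vikram and Zainab each take 174,000; Nkechi's 174,000 share passes to Nkechi's issue; Ulla's 174,000 share passes to Ulla's issue.
Nkechi's share (174,000) is divided into 2 shares of 87,000: Samir and Ulric each take 87,000.
Ulla's share (174,000) is divided into 3 shares of 58,000: Wren, Nuria, and Pablo each take 58,000.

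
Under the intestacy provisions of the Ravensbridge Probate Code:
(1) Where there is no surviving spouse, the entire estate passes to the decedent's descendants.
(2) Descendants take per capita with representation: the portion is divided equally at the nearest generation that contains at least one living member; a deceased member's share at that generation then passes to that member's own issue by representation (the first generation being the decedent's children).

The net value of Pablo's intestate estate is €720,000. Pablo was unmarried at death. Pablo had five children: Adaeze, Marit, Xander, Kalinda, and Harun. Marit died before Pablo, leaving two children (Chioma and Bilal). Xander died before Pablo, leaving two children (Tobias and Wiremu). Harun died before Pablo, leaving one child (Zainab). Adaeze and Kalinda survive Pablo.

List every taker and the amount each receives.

The entire €720,000 passes to the descendants.
That amount (€720,000) is divided into 5 shares of €144,000: Adaeze and Kalinda each take €144,000; Marit's €144,000 share passes to Marit's issue; Xander's €144,000 share passes to Xander's issue; Harun's €144,000 share passes to Harun's issue.
Marit's share (€144,000) is divided into 2 shares of €72,000: Chioma and Bilal each take €72,000.
Xander's share (€144,000) is divided into 2 shares of €72,000: Tobias and Wiremu each take €72,000.
Harun's share (€144,000) passes entirely to Zainab.

Adaeze: €144,000; Chioma: €72,000; Bilal: €72,000; Tobias: €72,000; Wiremu: €72,000; Kalinda: €144,000; Zainab: €144,000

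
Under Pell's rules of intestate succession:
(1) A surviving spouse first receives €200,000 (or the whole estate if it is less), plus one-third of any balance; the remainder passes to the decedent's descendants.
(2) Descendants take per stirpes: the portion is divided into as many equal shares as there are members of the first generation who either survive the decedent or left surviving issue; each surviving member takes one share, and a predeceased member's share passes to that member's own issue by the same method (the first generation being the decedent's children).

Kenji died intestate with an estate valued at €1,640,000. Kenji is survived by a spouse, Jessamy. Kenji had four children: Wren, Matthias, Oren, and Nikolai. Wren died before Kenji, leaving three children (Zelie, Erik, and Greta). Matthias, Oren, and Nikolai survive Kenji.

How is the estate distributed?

Jessamy: €680,000; Zelie: €80,000; Erik: €80,000; Greta: €80,000; Matthias: €240,000; Oren: €240,000; Nikolai: €240,000

Jessamy first takes €200,000, leaving a balance of €1,440,000. Jessamy then takes one-third of the balance (€480,000), for a total of €680,000. The remaining €960,000 passes to the descendants.
The descendants' portion (€960,000) is divided into 4 shares of €240,000: Matthias, Oren, and Nikolai each take €240,000; Wren's €240,000 share passes to Wren's issue.
Wren's share (€240,000) is divided into 3 shares of €80,000: Zelie, Erik, and Greta each take €80,000.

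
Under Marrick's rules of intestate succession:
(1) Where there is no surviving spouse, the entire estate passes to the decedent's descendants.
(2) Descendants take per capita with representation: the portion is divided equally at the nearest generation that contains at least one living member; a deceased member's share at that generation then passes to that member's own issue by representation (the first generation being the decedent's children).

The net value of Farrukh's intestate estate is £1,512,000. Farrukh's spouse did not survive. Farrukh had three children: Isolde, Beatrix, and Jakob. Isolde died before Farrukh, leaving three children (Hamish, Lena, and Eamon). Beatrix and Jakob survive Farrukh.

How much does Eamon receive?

Eamon receives £168,000.

The entire £1,512,000 passes to the descendants.
That amount (£1,512,000) is divided into 3 shares of £504,000: Beatrix and Jakob each take £504,000; Isolde's £504,000 share passes to Isolde's issue.
Isolde's share (£504,000) is divided into 3 shares of £168,000: Hamish, Lena, and Eamon each take £168,000.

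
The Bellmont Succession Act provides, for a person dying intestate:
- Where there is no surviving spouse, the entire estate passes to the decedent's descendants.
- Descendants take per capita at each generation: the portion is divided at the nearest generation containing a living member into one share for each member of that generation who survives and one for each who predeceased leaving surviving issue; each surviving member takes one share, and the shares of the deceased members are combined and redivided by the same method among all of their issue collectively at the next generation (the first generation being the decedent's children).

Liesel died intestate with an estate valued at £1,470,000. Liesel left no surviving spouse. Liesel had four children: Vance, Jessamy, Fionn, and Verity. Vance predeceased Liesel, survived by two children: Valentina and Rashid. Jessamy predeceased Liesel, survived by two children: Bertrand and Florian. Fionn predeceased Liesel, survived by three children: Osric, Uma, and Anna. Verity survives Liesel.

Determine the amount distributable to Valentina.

The entire £1,470,000 passes to the descendants.
That amount (£1,470,000) is divided at the children's generation into 4 shares of £367,500. Verity takes £367,500. The 3 shares of the deceased (Vance, Jessamy, and Fionn) are combined into a pool of £1,102,500.
That pool (£1,102,500) is divided at the grandchildren's generation equally among Valentina, Rashid, Bertrand, Florian, Osric, Uma, and Anna: £157,500 each.

Valentina receives £157,500.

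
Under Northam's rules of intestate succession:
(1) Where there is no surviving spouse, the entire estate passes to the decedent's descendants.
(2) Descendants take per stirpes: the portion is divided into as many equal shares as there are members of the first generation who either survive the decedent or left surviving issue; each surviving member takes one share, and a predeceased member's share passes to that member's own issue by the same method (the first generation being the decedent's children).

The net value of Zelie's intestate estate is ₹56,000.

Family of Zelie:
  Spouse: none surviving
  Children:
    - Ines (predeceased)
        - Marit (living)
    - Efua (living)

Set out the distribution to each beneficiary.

The entire ₹56,000 passes to the descendants.
That amount (₹56,000) is divided into 2 shares of ₹28,000: Efua takes ₹28,000; Ines's ₹28,000 share passes to Ines's issue.
Ines's share (₹28,000) passes entirely to Marit.

Marit: ₹28,000; Efua: ₹28,000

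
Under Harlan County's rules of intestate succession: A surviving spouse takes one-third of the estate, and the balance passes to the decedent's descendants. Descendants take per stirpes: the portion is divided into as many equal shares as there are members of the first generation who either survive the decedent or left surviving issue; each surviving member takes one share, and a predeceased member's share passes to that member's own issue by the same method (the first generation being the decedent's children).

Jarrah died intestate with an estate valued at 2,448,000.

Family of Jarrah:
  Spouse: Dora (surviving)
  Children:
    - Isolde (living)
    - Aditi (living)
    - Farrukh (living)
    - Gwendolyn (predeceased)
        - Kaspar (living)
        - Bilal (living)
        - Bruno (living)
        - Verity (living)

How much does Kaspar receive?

Dora takes one-third of 2,448,000 = 816,000. The remaining 1,632,000 passes to the descendants.
The descendants' portion (1,632,000) is divided into 4 shares of 408,000: Isolde, Aditi, and Farrukh each take 408,000; Gwendolyn's 408,000 share passes to Gwendolyn's issue.
Gwendolyn's share (408,000) is divided into 4 shares of 102,000: Kaspar, Bilal, Bruno, and Verity each take 102,000.

Kaspar receives 102,000.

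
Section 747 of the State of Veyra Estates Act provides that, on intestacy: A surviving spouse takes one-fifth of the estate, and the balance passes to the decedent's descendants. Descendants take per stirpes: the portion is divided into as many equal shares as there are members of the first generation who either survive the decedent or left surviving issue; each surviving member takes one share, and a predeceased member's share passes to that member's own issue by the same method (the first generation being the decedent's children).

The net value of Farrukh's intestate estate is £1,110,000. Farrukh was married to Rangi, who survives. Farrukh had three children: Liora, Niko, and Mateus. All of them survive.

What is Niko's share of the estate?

Niko receives £296,000.

Rangi takes one-fifth of £1,110,000 = £222,000. The remaining £888,000 passes to the descendants.
The descendants' portion (£888,000) is divided into 3 shares of £296,000: Liora, Niko, and Mateus each take £296,000.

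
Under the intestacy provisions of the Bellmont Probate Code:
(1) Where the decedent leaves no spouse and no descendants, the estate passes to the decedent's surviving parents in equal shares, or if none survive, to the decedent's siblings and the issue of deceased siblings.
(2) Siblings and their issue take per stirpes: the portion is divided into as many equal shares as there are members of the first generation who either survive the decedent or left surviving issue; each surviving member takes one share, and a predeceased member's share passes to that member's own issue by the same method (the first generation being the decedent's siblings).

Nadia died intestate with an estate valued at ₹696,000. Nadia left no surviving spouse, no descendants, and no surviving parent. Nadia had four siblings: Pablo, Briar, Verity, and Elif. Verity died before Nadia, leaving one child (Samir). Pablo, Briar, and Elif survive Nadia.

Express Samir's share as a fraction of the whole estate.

Samir receives 1/4 of the estate.

The entire ₹696,000 passes to the siblings and their issue.
That amount (₹696,000) is divided into 4 shares of ₹174,000: Pablo, Briar, and Elif each take ₹174,000; Verity's ₹174,000 share passes to Verity's issue.
Verity's share (₹174,000) passes entirely to Samir.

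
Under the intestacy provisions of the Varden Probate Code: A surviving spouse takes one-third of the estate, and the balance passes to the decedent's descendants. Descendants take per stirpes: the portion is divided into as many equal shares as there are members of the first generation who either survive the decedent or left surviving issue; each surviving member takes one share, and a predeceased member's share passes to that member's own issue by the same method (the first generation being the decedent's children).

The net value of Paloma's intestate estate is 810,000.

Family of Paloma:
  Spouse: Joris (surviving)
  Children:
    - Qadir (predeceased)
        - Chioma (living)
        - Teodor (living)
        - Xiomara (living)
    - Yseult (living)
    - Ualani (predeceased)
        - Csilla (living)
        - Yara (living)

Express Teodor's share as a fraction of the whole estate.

Teodor receives 2/27 of the estate.

Joris takes one-third of 810,000 = 270,000. The remaining 540,000 passes to the descendants.
The descendants' portion (540,000) is divided into 3 shares of 180,000: Yseult takes 180,000; Qadir's 180,000 share passes to Qadir's issue; Ualani's 180,000 share passes to Ualani's issue.
Qadir's share (180,000) is divided into 3 shares of 60,000: Chioma, Teodor, and Xiomara each take 60,000.
Ualani's share (180,000) is divided into 2 shares of 90,000: Csilla and Yara each take 90,000.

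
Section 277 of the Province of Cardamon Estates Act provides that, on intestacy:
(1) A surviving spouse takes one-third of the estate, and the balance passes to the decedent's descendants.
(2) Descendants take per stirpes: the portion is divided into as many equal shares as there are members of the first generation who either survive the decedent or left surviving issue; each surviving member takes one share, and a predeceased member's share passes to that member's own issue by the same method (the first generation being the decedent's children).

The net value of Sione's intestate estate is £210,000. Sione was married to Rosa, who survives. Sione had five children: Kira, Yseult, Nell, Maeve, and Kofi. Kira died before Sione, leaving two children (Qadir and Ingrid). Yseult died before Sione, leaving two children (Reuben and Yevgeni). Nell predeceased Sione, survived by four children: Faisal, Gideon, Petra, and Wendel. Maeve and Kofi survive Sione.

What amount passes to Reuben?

Rosa takes one-third of £210,000 = £70,000. The remaining £140,000 passes to the descendants.
The descendants' portion (£140,000) is divided into 5 shares of £28,000: Maeve and Kofi each take £28,000; Kira's £28,000 share passes to Kira's issue; Yseult's £28,000 share passes to Yseult's issue; Nell's £28,000 share passes to Nell's issue.
Kira's share (£28,000) is divided into 2 shares of £14,000: Qadir and Ingrid each take £14,000.
Yseult's share (£28,000) is divided into 2 shares of £14,000: Reuben and Yevgeni each take £14,000.
Nell's share (£28,000) is divided into 4 shares of £7,000: Faisal, Gideon, Petra, and Wendel each take £7,000.

Reuben receives £14,000.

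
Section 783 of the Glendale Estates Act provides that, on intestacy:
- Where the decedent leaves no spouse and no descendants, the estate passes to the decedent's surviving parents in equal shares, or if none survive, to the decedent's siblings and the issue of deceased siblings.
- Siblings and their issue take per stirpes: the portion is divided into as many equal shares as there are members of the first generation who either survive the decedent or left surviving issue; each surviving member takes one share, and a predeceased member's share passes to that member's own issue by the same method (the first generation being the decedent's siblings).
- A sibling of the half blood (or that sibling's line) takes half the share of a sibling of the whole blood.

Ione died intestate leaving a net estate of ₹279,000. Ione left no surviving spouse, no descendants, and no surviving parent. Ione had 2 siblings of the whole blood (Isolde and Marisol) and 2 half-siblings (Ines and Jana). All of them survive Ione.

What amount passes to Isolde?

Isolde receives ₹93,000.

The entire ₹279,000 passes to the siblings and their issue.
Counting each half-blood sibling's line as half a unit, there are 3 units in ₹279,000, so one unit is ₹93,000. Whole-blood lines (Isolde and Marisol) take ₹93,000 each; half-blood lines (Ines and Jana) take ₹46,500 each.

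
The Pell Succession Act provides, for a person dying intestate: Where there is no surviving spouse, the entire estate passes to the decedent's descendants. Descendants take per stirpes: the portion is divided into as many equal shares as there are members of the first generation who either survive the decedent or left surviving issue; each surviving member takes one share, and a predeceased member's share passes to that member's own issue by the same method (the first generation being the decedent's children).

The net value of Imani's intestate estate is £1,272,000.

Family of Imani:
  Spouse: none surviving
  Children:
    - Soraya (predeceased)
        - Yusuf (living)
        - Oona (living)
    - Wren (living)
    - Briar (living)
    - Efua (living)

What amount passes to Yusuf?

Yusuf receives £159,000.

The entire £1,272,000 passes to the descendants.
That amount (£1,272,000) is divided into 4 shares of £318,000: Wren, Briar, and Efua each take £318,000; Soraya's £318,000 share passes to Soraya's issue.
Soraya's share (£318,000) is divided into 2 shares of £159,000: Yusuf and Oona each take £159,000.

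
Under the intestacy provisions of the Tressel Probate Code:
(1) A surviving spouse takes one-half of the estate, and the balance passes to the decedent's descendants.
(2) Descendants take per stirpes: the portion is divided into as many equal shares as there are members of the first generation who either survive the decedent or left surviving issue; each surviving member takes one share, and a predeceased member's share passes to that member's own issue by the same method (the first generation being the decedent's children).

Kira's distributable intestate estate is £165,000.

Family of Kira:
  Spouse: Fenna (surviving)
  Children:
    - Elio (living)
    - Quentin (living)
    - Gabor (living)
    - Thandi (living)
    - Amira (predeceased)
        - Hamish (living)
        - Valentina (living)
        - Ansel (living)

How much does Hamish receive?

Hamish receives £5,500.

Fenna takes one-half of £165,000 = £82,500. The remaining £82,500 passes to the descendants.
The descendants' portion (£82,500) is divided into 5 shares of £16,500: Elio, Quentin, Gabor, and Thandi each take £16,500; Amira's £16,500 share passes to Amira's issue.
Amira's share (£16,500) is divided into 3 shares of £5,500: Hamish, Valentina, and Ansel each take £5,500.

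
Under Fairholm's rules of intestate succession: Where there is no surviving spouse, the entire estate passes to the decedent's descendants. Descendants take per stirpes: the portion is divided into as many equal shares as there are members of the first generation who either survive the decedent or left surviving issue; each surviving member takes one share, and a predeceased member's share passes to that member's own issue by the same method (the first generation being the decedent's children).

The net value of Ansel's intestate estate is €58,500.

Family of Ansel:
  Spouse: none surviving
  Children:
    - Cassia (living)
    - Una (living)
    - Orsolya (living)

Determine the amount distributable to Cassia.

The entire €58,500 passes to the descendants.
That amount (€58,500) is divided into 3 shares of €19,500: Cassia, Una, and Orsolya each take €19,500.

Cassia receives €19,500.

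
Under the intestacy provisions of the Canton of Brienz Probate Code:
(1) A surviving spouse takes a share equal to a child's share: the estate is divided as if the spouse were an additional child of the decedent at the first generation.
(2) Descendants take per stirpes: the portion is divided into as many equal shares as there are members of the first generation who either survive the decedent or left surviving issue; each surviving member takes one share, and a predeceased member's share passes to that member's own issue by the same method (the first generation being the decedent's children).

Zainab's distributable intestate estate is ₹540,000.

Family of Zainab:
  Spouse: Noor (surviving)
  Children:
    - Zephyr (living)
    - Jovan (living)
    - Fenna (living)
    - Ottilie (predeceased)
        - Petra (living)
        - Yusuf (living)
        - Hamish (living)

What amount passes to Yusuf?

The spouse counts as an additional share at the children's level, so there are 5 primary shares of ₹108,000. Noor takes one such share (₹108,000).
The children's combined portion (₹432,000) is divided into 4 shares of ₹108,000: Zephyr, Jovan, and Fenna each take ₹108,000; Ottilie's ₹108,000 share passes to Ottilie's issue.
Ottilie's share (₹108,000) is divided into 3 shares of ₹36,000: Petra, Yusuf, and Hamish each take ₹36,000.

Yusuf receives ₹36,000.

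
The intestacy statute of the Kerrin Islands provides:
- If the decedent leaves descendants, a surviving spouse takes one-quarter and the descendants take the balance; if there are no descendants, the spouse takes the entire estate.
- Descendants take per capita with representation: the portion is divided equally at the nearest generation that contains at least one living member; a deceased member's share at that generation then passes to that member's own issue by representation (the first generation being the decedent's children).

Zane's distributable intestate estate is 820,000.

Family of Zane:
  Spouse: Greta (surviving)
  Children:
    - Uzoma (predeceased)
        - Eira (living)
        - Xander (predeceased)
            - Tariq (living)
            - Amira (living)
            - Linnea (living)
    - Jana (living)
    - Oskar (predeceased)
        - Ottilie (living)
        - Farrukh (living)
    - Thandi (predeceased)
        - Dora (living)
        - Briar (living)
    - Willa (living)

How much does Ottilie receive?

Greta takes one-quarter of 820,000 = 205,000. The remaining 615,000 passes to the descendants.
The descendants' portion (615,000) is divided into 5 shares of 123,000: Jana and Willa each take 123,000; Uzoma's 123,000 share passes to Uzoma's issue; Oskar's 123,000 share passes to Oskar's issue; Thandi's 123,000 share passes to Thandi's issue.
Uzoma's share (123,000) is divided into 2 shares of 61,500: Eira takes 61,500; Xander's 61,500 share passes to Xander's issue.
Xander's share (61,500) is divided into 3 shares of 20,500: Tariq, Amira, and Linnea each take 20,500.
Oskar's share (123,000) is divided into 2 shares of 61,500: Ottilie and Farrukh each take 61,500.
Thandi's share (123,000) is divided into 2 shares of 61,500: Dora and Briar each take 61,500.

Ottilie receives 61,500.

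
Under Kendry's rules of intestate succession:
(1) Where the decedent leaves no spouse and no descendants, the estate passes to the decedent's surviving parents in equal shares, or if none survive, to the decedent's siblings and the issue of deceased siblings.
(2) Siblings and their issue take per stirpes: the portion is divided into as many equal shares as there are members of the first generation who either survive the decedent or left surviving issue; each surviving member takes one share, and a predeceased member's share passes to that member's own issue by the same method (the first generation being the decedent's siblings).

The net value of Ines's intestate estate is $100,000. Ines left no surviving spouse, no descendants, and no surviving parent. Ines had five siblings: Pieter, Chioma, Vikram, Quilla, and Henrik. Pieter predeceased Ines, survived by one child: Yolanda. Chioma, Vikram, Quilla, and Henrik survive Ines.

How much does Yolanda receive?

The entire $100,000 passes to the siblings and their issue.
That amount ($100,000) is divided into 5 shares of $20,000: Chioma, Vikram, Quilla, and Henrik each take $20,000; Pieter's $20,000 share passes to Pieter's issue.
Pieter's share ($20,000) passes entirely to Yolanda.

Yolanda receives $20,000.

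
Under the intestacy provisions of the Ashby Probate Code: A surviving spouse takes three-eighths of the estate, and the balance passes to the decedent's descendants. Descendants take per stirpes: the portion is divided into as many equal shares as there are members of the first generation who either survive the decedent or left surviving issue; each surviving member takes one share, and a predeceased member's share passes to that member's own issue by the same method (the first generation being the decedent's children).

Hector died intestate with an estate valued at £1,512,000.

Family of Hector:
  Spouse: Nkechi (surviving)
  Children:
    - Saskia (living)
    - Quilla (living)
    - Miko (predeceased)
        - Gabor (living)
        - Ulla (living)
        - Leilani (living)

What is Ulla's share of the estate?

Nkechi takes three-eighths of £1,512,000 = £567,000. The remaining £945,000 passes to the descendants.
The descendants' portion (£945,000) is divided into 3 shares of £315,000: Saskia and Quilla each take £315,000; Miko's £315,000 share passes to Miko's issue.
Miko's share (£315,000) is divided into 3 shares of £105,000: Gabor, Ulla, and Leilani each take £105,000.

Ulla receives £105,000.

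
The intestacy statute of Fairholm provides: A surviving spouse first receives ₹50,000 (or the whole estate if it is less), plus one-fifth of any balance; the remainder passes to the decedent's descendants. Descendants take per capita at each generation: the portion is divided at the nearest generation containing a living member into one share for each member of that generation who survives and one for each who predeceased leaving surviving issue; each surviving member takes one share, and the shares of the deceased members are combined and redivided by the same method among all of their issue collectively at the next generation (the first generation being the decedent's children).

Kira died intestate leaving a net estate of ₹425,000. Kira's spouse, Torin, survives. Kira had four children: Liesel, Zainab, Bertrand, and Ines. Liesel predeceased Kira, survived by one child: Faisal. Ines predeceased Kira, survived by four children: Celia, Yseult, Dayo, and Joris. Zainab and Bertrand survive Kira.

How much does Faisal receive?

Faisal receives ₹30,000.

Torin first takes ₹50,000, leaving a balance of ₹375,000. Torin then takes one-fifth of the balance (₹75,000), for a total of ₹125,000. The remaining ₹300,000 passes to the descendants.
The descendants' portion (₹300,000) is divided at the children's generation into 4 shares of ₹75,000. Zainab and Bertrand each take ₹75,000. The 2 shares of the deceased (Liesel and Ines) are combined into a pool of ₹150,000.
That pool (₹150,000) is divided at the grandchildren's generation equally among Faisal, Celia, Yseult, Dayo, and Joris: ₹30,000 each.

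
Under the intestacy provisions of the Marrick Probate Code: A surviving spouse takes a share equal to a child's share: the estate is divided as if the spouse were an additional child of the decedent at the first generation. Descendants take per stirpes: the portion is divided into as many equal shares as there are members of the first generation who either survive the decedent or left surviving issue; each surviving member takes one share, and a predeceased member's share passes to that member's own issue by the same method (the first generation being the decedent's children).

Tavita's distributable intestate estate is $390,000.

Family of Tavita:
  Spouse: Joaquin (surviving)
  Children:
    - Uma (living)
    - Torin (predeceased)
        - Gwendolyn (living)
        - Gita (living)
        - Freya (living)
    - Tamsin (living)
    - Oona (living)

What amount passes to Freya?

The spouse counts as an additional share at the children's level, so there are 5 primary shares of $78,000. Joaquin takes one such share ($78,000).
The children's combined portion ($312,000) is divided into 4 shares of $78,000: Uma, Tamsin, and Oona each take $78,000; Torin's $78,000 share passes to Torin's issue.
Torin's share ($78,000) is divided into 3 shares of $26,000: Gwendolyn, Gita, and Freya each take $26,000.

Freya receives $26,000.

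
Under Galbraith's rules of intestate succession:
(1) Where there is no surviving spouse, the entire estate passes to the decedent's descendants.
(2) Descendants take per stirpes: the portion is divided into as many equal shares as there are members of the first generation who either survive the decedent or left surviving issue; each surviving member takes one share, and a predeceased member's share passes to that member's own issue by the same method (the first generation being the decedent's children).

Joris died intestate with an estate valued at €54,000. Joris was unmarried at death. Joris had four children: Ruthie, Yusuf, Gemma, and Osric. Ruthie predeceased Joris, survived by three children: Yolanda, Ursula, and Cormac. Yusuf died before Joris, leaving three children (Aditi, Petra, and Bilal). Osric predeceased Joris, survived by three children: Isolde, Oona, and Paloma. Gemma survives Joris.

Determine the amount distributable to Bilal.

The entire €54,000 passes to the descendants.
That amount (€54,000) is divided into 4 shares of €13,500: Gemma takes €13,500; Ruthie's €13,500 share passes to Ruthie's issue; Yusuf's €13,500 share passes to Yusuf's issue; Osric's €13,500 share passes to Osric's issue.
Ruthie's share (€13,500) is divided into 3 shares of €4,500: Yolanda, Ursula, and Cormac each take €4,500.
Yusuf's share (€13,500) is divided into 3 shares of €4,500: Aditi, Petra, and Bilal each take €4,500.
Osric's share (€13,500) is divided into 3 shares of €4,500: Isolde, Oona, and Paloma each take €4,500.

Bilal receives €4,500.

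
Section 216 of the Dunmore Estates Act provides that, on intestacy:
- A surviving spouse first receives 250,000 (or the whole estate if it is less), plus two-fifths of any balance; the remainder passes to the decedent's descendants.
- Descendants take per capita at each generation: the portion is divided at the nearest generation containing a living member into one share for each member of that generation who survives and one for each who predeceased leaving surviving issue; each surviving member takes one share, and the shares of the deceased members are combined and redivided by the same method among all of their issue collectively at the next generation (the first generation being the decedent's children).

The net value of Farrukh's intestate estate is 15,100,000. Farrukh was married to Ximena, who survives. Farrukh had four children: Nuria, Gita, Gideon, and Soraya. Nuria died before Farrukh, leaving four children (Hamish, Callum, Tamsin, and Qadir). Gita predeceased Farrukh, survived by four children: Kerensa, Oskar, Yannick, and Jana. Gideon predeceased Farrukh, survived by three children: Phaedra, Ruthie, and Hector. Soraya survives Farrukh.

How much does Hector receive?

Ximena first takes 250,000, leaving a balance of 14,850,000. Ximena then takes two-fifths of the balance (5,940,000), for a total of 6,190,000. The remaining 8,910,000 passes to the descendants.
The descendants' portion (8,910,000) is divided at the children's generation into 4 shares of 2,227,500. Soraya takes 2,227,500. The 3 shares of the deceased (Nuria, Gita, and Gideon) are combined into a pool of 6,682,500.
That pool (6,682,500) is divided at the grandchildren's generation equally among Hamish, Callum, Tamsin, Qadir, Kerensa, Oskar, Yannick, Jana, Phaedra, Ruthie, and Hector: 607,500 each.

Hector receives 607,500.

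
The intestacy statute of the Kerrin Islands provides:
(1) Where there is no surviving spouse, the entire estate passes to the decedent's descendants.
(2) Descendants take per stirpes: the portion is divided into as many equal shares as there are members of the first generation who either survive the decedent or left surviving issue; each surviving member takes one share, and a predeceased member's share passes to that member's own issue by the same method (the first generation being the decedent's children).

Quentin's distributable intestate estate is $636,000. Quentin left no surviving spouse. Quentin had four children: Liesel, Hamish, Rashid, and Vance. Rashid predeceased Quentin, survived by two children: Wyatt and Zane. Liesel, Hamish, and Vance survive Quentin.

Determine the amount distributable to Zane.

Zane receives $79,500.

The entire $636,000 passes to the descendants.
That amount ($636,000) is divided into 4 shares of $159,000: Liesel, Hamish, and Vance each take $159,000; Rashid's $159,000 share passes to Rashid's issue.
Rashid's share ($159,000) is divided into 2 shares of $79,500: Wyatt and Zane each take $79,500.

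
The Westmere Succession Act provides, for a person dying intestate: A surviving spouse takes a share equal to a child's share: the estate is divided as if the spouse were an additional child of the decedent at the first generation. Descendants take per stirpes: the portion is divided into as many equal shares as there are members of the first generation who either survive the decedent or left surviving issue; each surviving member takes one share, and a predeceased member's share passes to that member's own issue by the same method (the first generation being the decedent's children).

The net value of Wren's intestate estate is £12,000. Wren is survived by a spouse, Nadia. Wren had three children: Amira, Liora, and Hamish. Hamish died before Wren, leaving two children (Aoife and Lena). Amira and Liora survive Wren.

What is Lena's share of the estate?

The spouse counts as an additional share at the children's level, so there are 4 primary shares of £3,000. Nadia takes one such share (£3,000).
The children's combined portion (£9,000) is divided into 3 shares of £3,000: Amira and Liora each take £3,000; Hamish's £3,000 share passes to Hamish's issue.
Hamish's share (£3,000) is divided into 2 shares of £1,500: Aoife and Lena each take £1,500.

Lena receives £1,500.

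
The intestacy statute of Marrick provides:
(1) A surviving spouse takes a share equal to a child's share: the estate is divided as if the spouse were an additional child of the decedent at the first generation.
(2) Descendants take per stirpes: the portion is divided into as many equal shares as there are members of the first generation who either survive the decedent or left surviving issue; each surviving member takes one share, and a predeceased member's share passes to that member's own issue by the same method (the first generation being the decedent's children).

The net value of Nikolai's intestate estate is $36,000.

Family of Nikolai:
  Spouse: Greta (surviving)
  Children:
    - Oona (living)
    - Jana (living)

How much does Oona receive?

Oona receives $12,000.

The spouse counts as an additional share at the children's level, so there are 3 primary shares of $12,000. Greta takes one such share ($12,000).
The children's combined portion ($24,000) is divided into 2 shares of $12,000: Oona and Jana each take $12,000.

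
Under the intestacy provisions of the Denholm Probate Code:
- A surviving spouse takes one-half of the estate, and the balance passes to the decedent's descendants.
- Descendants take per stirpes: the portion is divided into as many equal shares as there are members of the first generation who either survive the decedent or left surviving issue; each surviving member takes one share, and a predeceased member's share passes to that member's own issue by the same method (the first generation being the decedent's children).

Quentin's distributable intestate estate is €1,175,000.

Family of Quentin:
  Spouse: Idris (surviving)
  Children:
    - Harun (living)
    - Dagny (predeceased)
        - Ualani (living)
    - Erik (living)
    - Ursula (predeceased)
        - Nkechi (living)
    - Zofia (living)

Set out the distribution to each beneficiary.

Idris: €587,500; Harun: €117,500; Ualani: €117,500; Erik: €117,500; Nkechi: €117,500; Zofia: €117,500

Idris takes one-half of €1,175,000 = €587,500. The remaining €587,500 passes to the descendants.
The descendants' portion (€587,500) is divided into 5 shares of €117,500: Harun, Erik, and Zofia each take €117,500; Dagny's €117,500 share passes to Dagny's issue; Ursula's €117,500 share passes to Ursula's issue.
Dagny's share (€117,500) passes entirely to Ualani.
Ursula's share (€117,500) passes entirely to Nkechi.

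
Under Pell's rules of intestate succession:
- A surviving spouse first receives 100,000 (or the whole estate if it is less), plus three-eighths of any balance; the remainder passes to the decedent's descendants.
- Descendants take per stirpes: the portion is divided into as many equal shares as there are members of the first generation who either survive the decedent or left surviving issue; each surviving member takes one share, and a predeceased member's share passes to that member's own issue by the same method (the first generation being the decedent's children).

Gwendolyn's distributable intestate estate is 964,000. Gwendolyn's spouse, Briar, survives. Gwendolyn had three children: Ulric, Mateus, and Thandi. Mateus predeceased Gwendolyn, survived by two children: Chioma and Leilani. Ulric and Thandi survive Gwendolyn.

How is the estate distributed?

Briar first takes 100,000, leaving a balance of 864,000. Briar then takes three-eighths of the balance (324,000), for a total of 424,000. The remaining 540,000 passes to the descendants.
The descendants' portion (540,000) is divided into 3 shares of 180,000: Ulric and Thandi each take 180,000; Mateus's 180,000 share passes to Mateus's issue.
Mateus's share (180,000) is divided into 2 shares of 90,000: Chioma and Leilani each take 90,000.

Briar: 424,000; Ulric: 180,000; Chioma: 90,000; Leilani: 90,000; Thandi: 180,000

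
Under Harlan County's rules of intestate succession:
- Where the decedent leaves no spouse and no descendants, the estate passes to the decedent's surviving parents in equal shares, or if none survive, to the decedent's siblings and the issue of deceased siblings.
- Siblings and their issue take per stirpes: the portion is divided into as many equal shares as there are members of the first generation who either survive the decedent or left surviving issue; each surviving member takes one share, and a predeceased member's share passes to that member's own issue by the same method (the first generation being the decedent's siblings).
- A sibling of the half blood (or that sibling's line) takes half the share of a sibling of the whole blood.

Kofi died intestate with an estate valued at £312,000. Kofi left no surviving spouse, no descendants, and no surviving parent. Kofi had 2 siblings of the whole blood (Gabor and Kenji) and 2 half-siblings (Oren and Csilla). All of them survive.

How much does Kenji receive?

Kenji receives £104,000.

The entire £312,000 passes to the siblings and their issue.
Counting each half-blood sibling's line as half a unit, there are 3 units in £312,000, so one unit is £104,000. Whole-blood lines (Gabor and Kenji) take £104,000 each; half-blood lines (Oren and Csilla) take £52,000 each.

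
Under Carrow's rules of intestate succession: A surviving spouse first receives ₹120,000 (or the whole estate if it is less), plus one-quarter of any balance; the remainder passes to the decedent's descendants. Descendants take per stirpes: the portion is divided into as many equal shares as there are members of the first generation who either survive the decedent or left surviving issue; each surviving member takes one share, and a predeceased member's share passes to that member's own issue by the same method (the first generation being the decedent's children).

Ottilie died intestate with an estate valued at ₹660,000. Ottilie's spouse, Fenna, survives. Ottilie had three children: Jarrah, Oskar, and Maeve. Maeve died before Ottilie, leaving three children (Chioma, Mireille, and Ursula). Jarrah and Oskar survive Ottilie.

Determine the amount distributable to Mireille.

Mireille receives ₹45,000.

Fenna first takes ₹120,000, leaving a balance of ₹540,000. Fenna then takes one-quarter of the balance (₹135,000), for a total of ₹255,000. The remaining ₹405,000 passes to the descendants.
The descendants' portion (₹405,000) is divided into 3 shares of ₹135,000: Jarrah and Oskar each take ₹135,000; Maeve's ₹135,000 share passes to Maeve's issue.
Maeve's share (₹135,000) is divided into 3 shares of ₹45,000: Chioma, Mireille, and Ursula each take ₹45,000.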